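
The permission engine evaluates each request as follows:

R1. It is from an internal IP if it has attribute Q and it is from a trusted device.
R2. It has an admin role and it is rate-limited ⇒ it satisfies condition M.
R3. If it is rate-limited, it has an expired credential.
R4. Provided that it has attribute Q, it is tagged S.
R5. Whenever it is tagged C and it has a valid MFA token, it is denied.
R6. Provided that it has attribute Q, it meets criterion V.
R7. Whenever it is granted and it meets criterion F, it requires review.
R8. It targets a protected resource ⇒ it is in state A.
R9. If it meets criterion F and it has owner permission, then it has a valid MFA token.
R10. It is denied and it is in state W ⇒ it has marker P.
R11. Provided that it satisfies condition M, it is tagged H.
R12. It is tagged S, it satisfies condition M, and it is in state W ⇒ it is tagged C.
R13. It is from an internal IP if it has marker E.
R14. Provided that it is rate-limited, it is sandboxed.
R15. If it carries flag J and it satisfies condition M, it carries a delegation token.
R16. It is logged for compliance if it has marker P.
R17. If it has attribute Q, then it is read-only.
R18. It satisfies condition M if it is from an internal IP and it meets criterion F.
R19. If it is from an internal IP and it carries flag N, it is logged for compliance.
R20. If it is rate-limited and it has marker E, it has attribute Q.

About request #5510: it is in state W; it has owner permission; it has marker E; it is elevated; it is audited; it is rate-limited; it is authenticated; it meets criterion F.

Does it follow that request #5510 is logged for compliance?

Yes

By R9 (it meets criterion F, it has owner permission): it has a valid MFA token.
By R13 (it has marker E): it is from an internal IP.
By R18 (it is from an internal IP, it meets criterion F): it satisfies condition M.
By R20 (it is rate-limited, it has marker E): it has attribute Q.
By R4 (it has attribute Q): it is tagged S.
By R12 (it is tagged S, it satisfies condition M, it is in state W): it is tagged C.
By R5 (it is tagged C, it has a valid MFA token): it is denied.
By R10 (it is denied, it is in state W): it has marker P.
By R16 (it has marker P): it is logged for compliance.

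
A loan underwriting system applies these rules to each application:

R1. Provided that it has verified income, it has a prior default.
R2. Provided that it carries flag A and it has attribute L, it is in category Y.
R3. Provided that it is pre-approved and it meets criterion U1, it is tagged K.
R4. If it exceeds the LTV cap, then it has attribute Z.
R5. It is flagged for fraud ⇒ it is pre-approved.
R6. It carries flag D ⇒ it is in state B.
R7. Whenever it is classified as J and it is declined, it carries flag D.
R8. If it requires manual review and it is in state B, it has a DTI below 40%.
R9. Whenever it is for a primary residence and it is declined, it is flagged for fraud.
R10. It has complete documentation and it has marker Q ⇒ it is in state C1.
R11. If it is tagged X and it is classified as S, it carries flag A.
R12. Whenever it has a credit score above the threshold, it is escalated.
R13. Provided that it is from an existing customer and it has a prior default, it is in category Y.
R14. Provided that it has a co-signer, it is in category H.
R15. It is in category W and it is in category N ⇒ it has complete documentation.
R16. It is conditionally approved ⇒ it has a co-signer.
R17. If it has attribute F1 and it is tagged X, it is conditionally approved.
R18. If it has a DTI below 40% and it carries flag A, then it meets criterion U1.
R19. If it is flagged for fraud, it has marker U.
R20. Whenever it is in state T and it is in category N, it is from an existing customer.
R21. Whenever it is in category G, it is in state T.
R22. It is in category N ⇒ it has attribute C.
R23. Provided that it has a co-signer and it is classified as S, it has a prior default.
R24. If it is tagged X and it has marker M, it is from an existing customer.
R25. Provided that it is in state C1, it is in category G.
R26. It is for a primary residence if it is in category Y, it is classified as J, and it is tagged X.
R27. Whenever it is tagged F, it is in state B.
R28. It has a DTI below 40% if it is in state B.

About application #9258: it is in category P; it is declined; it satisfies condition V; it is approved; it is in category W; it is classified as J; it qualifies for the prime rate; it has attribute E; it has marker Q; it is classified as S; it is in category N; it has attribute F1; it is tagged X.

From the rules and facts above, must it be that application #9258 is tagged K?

By R7 (it is classified as J, it is declined): it carries flag D.
By R11 (it is tagged X, it is classified as S): it carries flag A.
By R15 (it is in category W, it is in category N): it has complete documentation.
By R17 (it has attribute F1, it is tagged X): it is conditionally approved.
By R6 (it carries flag D): it is in state B.
By R10 (it has complete documentation, it has marker Q): it is in state C1.
By R16 (it is conditionally approved): it has a co-signer.
By R23 (it has a co-signer, it is classified as S): it has a prior default.
By R25 (it is in state C1): it is in category G.
By R28 (it is in state B): it has a DTI below 40%.
By R18 (it has a DTI below 40%, it carries flag A): it meets criterion U1.
By R21 (it is in category G): it is in state T.
By R20 (it is in state T, it is in category N): it is from an existing customer.
By R13 (it is from an existing customer, it has a prior default): it is in category Y.
By R26 (it is in category Y, it is classified as J, it is tagged X): it is for a primary residence.
By R9 (it is for a primary residence, it is declined): it is flagged for fraud.
By R5 (it is flagged for fraud): it is pre-approved.
By R3 (it is pre-approved, it meets criterion U1): it is tagged K.

Yes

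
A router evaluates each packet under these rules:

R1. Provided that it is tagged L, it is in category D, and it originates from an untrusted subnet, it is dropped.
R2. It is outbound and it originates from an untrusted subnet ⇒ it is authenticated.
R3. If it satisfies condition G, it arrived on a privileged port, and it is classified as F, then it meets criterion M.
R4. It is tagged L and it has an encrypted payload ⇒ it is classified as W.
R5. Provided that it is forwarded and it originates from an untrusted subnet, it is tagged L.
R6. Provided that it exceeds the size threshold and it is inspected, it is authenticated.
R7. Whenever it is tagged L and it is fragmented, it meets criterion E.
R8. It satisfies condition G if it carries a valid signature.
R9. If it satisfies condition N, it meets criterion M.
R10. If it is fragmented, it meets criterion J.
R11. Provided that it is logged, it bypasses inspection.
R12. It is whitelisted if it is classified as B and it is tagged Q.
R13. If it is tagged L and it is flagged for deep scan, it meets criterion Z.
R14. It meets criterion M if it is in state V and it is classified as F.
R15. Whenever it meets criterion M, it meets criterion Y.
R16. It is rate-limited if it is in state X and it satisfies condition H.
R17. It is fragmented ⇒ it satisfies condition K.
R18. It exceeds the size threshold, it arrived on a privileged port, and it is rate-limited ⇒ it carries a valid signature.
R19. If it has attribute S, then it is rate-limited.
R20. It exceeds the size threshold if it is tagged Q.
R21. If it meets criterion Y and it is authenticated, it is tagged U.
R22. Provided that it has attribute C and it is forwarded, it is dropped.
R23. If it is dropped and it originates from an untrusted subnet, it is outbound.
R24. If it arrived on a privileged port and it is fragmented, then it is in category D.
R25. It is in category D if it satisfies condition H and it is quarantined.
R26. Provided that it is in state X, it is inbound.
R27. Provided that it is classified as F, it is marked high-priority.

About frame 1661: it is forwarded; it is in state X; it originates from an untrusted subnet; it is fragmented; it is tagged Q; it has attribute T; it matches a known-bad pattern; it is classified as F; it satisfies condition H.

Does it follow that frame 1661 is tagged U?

No

Forward chaining from the given facts derives: is tagged L, meets criterion E, meets criterion J, is rate-limited, satisfies condition K, exceeds the size threshold, is inbound, is marked high-priority.
The only rule concluding "it is tagged U" is R21, which needs "it meets criterion Y"; that is never established.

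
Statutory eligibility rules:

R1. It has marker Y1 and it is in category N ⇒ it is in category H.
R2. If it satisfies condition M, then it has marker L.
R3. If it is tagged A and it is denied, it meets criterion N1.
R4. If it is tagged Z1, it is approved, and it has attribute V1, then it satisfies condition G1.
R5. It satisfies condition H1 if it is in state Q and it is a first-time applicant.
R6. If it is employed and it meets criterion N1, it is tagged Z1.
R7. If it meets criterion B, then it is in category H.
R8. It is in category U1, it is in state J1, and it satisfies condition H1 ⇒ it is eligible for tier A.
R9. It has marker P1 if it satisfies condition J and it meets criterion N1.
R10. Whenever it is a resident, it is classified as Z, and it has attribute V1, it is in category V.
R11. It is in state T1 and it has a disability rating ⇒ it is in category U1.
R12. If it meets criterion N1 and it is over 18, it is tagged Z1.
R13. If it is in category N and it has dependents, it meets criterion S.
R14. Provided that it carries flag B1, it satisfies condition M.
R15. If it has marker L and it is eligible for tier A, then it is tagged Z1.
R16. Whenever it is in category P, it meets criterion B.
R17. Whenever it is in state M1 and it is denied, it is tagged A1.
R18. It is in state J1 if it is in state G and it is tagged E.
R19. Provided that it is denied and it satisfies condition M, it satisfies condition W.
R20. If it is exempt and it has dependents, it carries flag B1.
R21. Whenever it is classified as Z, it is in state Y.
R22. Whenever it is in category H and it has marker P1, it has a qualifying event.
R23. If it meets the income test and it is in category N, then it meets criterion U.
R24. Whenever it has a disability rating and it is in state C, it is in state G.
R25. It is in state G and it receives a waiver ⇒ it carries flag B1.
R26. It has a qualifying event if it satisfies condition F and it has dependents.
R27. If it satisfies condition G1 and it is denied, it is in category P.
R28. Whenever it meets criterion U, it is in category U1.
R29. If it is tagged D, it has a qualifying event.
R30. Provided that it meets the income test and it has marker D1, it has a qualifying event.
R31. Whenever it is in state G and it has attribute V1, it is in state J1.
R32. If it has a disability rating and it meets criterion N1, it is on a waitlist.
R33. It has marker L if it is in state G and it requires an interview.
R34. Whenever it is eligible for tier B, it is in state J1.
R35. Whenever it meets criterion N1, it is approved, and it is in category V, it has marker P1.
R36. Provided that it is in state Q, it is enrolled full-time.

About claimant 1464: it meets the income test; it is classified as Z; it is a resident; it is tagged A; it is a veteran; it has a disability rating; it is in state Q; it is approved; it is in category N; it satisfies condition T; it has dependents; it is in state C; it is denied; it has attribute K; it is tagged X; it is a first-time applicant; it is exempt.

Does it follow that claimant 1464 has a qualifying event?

No

Forward chaining from the given facts derives: meets criterion N1, satisfies condition H1, meets criterion S, carries flag B1, is in state Y, meets criterion U, is in state G, is in category U1, is on a waitlist, is enrolled full-time, satisfies condition M, satisfies condition W, has marker L.
Rules concluding "it has a qualifying event": R22 needs "it is in category H"; R26 needs "it satisfies condition F"; R29 needs "it is tagged D"; R30 needs "it has marker D1" — none of these are established.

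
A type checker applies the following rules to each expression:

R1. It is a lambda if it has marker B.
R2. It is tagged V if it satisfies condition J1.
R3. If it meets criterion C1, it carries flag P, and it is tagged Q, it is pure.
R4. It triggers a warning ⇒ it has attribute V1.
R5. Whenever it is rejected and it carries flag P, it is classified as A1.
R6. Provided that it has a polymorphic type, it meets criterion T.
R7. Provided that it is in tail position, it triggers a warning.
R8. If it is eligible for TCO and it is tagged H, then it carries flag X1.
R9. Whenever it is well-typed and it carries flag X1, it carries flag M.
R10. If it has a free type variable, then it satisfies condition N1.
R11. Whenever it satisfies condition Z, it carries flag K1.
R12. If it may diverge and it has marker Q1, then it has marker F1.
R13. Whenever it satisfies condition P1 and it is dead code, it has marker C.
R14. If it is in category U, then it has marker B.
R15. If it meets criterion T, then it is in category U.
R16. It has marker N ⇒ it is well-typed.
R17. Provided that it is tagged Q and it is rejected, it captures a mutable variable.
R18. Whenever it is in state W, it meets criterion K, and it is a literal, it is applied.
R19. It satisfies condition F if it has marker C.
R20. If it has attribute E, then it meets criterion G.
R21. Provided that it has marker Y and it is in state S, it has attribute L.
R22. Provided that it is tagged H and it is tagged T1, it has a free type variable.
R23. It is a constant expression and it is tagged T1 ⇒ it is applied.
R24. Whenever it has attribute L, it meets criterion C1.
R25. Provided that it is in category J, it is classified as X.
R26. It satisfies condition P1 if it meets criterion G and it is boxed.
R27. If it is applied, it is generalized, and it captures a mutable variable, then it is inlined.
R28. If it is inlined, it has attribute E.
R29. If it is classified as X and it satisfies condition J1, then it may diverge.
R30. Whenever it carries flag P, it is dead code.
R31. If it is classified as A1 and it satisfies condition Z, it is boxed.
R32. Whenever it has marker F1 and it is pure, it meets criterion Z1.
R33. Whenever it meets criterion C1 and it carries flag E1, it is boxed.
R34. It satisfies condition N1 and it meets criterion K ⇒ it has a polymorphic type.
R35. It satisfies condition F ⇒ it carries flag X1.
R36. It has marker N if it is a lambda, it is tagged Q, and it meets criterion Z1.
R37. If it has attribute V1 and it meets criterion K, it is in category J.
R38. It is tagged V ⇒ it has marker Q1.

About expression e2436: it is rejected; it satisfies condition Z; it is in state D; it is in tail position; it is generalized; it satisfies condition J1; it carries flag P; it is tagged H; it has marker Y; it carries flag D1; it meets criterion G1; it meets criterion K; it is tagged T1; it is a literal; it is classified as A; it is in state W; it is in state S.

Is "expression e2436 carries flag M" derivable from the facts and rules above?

Forward chaining from the given facts derives: is tagged V, is classified as A1, triggers a warning, carries flag K1, is applied, has attribute L, has a free type variable, meets criterion C1, is dead code, is boxed, has marker Q1, has attribute V1, satisfies condition N1, has a polymorphic type, is in category J, meets criterion T, is in category U, is classified as X, may diverge, has marker F1, has marker B, is a lambda.
The only rule concluding "it carries flag M" is R9, which needs "it is well-typed"; that is never established.

No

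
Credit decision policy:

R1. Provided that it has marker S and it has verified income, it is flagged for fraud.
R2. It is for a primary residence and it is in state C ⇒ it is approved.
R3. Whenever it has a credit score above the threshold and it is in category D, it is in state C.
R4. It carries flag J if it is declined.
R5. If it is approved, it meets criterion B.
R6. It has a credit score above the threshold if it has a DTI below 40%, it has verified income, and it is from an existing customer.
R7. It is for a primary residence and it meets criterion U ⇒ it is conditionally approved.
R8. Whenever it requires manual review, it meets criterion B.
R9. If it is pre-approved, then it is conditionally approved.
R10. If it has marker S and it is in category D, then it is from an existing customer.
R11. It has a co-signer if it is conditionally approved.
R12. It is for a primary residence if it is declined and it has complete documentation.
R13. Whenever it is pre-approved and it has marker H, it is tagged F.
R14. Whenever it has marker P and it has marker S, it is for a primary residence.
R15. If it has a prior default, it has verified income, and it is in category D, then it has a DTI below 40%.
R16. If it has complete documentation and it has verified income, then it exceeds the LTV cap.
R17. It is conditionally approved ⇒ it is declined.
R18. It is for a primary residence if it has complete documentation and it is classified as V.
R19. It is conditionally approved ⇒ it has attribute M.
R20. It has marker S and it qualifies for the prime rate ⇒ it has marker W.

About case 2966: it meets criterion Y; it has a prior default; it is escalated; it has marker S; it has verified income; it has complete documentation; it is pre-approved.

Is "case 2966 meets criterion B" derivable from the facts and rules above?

Forward chaining from the given facts derives: is flagged for fraud, is conditionally approved, has a co-signer, exceeds the LTV cap, is declined, has attribute M, carries flag J, is for a primary residence.
Rules concluding "it meets criterion B": R5 needs "it is approved"; R8 needs "it requires manual review" — none of these are established.

No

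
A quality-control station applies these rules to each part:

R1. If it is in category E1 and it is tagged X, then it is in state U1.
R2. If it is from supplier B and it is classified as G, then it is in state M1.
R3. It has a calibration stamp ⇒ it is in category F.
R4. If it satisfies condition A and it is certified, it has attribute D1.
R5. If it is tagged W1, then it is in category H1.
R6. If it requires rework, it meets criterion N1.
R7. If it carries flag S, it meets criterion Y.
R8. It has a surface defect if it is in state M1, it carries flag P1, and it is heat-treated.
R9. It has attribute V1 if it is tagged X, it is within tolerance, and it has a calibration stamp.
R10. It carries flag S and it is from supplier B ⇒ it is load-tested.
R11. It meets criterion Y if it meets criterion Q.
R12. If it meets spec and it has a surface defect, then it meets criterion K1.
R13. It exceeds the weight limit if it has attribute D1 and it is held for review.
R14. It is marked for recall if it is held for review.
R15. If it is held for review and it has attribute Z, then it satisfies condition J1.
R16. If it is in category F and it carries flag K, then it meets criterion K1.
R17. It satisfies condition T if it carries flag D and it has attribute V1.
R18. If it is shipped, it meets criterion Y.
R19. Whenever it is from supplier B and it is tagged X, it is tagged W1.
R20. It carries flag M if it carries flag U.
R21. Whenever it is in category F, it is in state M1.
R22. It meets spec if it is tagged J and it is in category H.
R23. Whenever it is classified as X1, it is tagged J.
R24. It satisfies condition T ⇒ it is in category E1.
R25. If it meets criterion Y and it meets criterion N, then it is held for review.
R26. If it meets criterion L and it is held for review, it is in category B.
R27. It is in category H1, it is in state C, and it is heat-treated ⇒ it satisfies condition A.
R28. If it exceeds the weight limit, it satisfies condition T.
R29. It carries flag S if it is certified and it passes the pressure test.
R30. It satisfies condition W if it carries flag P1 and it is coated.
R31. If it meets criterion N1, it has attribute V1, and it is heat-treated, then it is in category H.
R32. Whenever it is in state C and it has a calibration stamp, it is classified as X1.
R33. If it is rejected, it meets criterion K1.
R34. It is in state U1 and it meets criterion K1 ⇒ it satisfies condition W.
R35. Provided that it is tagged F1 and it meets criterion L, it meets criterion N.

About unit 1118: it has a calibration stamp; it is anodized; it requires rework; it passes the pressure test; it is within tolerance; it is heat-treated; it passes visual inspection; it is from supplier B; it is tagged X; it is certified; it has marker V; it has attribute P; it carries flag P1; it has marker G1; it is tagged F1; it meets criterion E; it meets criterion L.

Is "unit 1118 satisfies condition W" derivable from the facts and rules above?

Forward chaining from the given facts derives: is in category F, meets criterion N1, has attribute V1, is tagged W1, is in state M1, carries flag S, is in category H, meets criterion N, is in category H1, meets criterion Y, has a surface defect, is load-tested, is held for review, is in category B, is marked for recall.
Rules concluding "it satisfies condition W": R30 needs "it is coated"; R34 needs "it is in state U1" — none of these are established.

No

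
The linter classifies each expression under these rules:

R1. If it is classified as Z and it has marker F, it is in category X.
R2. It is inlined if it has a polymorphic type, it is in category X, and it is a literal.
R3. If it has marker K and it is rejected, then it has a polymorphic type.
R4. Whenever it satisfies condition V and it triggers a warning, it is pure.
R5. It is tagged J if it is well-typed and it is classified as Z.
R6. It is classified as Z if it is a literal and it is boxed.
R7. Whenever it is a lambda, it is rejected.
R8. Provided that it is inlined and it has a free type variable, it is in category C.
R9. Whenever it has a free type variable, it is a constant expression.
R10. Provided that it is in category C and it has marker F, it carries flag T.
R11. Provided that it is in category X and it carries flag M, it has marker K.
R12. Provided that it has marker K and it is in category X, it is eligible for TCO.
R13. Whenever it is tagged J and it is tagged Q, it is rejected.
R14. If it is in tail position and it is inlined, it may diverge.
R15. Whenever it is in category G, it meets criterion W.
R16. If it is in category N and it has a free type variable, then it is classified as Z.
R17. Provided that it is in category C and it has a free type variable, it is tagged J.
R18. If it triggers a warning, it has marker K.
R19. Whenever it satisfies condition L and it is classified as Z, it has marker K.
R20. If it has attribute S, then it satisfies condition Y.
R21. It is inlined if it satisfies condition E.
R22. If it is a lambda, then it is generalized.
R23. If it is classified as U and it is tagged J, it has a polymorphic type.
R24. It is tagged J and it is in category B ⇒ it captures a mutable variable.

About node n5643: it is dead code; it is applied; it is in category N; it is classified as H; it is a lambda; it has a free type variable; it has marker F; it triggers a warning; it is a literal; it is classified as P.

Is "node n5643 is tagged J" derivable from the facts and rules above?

By R7 (it is a lambda): it is rejected.
By R16 (it is in category N, it has a free type variable): it is classified as Z.
By R18 (it triggers a warning): it has marker K.
By R1 (it is classified as Z, it has marker F): it is in category X.
By R3 (it has marker K, it is rejected): it has a polymorphic type.
By R2 (it has a polymorphic type, it is in category X, it is a literal): it is inlined.
By R8 (it is inlined, it has a free type variable): it is in category C.
By R17 (it is in category C, it has a free type variable): it is tagged J.

Yes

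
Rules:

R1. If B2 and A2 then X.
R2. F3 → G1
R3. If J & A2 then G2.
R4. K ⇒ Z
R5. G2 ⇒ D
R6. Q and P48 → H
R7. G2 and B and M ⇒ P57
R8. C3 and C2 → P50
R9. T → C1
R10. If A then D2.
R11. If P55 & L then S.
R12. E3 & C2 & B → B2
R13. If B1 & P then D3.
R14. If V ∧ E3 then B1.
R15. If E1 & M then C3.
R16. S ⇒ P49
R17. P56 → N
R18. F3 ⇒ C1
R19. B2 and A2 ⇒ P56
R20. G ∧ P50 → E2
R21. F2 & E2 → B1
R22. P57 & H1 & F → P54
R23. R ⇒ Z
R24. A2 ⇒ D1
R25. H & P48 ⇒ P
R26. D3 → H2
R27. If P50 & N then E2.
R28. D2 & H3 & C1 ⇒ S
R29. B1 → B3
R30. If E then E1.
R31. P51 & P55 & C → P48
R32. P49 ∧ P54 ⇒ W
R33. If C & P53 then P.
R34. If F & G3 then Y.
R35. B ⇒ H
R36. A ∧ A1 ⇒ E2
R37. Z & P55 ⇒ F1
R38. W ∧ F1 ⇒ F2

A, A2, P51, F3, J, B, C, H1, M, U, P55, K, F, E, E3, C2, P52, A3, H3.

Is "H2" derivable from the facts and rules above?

G2  (by R3: J, A2)
Z  (by R4: K)
P57  (by R7: G2, B, M)
D2  (by R10: A)
B2  (by R12: E3, C2, B)
C1  (by R18: F3)
P56  (by R19: B2, A2)
P54  (by R22: P57, H1, F)
S  (by R28: D2, H3, C1)
E1  (by R30: E)
P48  (by R31: P51, P55, C)
H  (by R35: B)
F1  (by R37: Z, P55)
C3  (by R15: E1, M)
P49  (by R16: S)
N  (by R17: P56)
P  (by R25: H, P48)
W  (by R32: P49, P54)
F2  (by R38: W, F1)
P50  (by R8: C3, C2)
E2  (by R27: P50, N)
B1  (by R21: F2, E2)
D3  (by R13: B1, P)
H2  (by R26: D3)

Yes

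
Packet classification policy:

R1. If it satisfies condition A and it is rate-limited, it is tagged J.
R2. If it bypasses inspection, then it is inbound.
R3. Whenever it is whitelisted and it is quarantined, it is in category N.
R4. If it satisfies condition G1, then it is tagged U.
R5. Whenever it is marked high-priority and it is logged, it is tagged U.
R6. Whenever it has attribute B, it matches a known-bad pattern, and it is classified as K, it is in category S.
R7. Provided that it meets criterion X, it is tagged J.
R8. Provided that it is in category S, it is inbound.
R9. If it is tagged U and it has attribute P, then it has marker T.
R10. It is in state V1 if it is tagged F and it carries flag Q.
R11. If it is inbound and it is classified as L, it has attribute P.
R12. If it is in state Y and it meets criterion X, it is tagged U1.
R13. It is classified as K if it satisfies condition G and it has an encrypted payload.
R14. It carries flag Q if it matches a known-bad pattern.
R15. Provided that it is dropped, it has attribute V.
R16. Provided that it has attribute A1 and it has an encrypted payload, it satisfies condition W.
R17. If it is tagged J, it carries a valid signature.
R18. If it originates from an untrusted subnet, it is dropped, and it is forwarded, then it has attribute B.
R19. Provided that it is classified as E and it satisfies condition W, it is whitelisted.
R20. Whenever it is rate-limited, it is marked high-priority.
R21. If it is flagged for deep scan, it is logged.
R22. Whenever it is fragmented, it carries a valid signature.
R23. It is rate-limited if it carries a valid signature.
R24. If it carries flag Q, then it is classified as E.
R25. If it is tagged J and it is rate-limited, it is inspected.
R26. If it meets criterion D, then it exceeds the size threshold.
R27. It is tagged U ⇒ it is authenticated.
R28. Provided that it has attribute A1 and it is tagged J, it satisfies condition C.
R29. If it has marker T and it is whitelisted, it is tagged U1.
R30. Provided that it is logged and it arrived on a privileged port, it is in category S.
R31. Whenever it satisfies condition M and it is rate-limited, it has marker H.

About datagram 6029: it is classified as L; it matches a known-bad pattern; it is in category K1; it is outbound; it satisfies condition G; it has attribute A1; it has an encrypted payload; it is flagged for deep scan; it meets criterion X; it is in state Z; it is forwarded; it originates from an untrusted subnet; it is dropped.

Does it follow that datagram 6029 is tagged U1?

Yes

By R7 (it meets criterion X): it is tagged J.
By R13 (it satisfies condition G, it has an encrypted payload): it is classified as K.
By R14 (it matches a known-bad pattern): it carries flag Q.
By R16 (it has attribute A1, it has an encrypted payload): it satisfies condition W.
By R17 (it is tagged J): it carries a valid signature.
By R18 (it originates from an untrusted subnet, it is dropped, it is forwarded): it has attribute B.
By R21 (it is flagged for deep scan): it is logged.
By R23 (it carries a valid signature): it is rate-limited.
By R24 (it carries flag Q): it is classified as E.
By R6 (it has attribute B, it matches a known-bad pattern, it is classified as K): it is in category S.
By R8 (it is in category S): it is inbound.
By R11 (it is inbound, it is classified as L): it has attribute P.
By R19 (it is classified as E, it satisfies condition W): it is whitelisted.
By R20 (it is rate-limited): it is marked high-priority.
By R5 (it is marked high-priority, it is logged): it is tagged U.
By R9 (it is tagged U, it has attribute P): it has marker T.
By R29 (it has marker T, it is whitelisted): it is tagged U1.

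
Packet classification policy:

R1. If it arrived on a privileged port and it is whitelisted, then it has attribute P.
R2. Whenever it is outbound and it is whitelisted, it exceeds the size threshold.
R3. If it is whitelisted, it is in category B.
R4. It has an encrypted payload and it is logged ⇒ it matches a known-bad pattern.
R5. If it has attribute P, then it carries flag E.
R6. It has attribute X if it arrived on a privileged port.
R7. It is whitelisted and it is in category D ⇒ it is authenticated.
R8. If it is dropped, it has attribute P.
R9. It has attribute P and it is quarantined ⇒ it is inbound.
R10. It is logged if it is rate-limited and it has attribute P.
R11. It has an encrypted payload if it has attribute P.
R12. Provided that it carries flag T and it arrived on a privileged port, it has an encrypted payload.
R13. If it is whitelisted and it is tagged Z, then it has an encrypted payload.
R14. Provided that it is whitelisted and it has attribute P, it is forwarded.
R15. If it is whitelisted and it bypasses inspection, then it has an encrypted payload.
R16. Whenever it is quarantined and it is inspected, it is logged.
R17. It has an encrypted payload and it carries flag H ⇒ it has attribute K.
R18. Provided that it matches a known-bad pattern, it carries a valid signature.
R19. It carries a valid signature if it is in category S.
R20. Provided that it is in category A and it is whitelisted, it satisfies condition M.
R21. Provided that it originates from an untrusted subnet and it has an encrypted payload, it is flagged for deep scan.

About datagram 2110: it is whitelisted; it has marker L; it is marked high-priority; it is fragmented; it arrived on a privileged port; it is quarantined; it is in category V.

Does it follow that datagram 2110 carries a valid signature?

Forward chaining from the given facts derives: has attribute P, is in category B, carries flag E, has attribute X, is inbound, has an encrypted payload, is forwarded.
Rules concluding "it carries a valid signature": R18 needs "it matches a known-bad pattern"; R19 needs "it is in category S" — none of these are established.

No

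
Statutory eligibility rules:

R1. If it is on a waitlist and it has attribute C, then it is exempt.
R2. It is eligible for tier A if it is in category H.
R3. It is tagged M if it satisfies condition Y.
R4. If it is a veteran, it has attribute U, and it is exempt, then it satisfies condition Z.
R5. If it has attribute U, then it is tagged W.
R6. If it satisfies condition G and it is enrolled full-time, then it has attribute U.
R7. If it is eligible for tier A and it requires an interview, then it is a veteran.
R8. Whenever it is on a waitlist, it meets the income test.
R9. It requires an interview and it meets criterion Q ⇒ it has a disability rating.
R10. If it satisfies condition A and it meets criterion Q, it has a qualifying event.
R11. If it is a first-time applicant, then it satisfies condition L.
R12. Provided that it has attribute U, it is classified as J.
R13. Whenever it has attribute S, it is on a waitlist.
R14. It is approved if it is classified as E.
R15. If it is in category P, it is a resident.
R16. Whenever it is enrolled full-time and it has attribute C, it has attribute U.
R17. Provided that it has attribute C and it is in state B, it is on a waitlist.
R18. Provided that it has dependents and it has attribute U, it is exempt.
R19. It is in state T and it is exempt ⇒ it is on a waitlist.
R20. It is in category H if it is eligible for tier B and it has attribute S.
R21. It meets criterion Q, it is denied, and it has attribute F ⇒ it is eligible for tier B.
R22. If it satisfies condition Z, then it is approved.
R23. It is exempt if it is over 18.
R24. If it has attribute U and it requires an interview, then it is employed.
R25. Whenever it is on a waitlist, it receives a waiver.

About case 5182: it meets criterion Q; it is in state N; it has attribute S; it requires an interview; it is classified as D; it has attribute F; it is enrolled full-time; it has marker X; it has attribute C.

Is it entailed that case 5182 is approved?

Forward chaining from the given facts derives: has a disability rating, is on a waitlist, has attribute U, is employed, receives a waiver, is exempt, is tagged W, meets the income test, is classified as J.
Rules concluding "it is approved": R14 needs "it is classified as E"; R22 needs "it satisfies condition Z" — none of these are established.

No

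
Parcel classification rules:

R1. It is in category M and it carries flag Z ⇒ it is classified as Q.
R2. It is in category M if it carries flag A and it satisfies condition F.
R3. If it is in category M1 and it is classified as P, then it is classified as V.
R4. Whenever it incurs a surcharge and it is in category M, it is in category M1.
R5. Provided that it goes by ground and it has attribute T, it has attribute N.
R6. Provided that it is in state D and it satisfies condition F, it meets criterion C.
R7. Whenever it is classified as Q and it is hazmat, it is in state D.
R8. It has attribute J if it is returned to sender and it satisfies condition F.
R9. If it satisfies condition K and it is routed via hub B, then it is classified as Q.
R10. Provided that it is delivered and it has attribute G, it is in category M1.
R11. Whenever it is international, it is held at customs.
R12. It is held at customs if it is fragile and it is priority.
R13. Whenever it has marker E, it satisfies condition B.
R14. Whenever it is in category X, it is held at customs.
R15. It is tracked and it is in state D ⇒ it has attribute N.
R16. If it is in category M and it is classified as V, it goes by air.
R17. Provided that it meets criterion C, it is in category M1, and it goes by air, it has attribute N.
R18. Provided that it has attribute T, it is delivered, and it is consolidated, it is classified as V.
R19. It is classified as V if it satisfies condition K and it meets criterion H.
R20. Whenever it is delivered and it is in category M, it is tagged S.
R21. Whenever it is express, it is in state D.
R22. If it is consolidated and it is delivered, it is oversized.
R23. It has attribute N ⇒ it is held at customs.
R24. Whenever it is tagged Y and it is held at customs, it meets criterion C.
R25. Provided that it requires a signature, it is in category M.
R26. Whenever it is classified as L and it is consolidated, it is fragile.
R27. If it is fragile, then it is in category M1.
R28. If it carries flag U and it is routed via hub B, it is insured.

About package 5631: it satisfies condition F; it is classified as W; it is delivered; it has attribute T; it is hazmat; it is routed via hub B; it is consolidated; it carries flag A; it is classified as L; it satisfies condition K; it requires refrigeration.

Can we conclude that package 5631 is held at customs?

Yes

By R2 (it carries flag A, it satisfies condition F): it is in category M.
By R9 (it satisfies condition K, it is routed via hub B): it is classified as Q.
By R18 (it has attribute T, it is delivered, it is consolidated): it is classified as V.
By R26 (it is classified as L, it is consolidated): it is fragile.
By R27 (it is fragile): it is in category M1.
By R7 (it is classified as Q, it is hazmat): it is in state D.
By R16 (it is in category M, it is classified as V): it goes by air.
By R6 (it is in state D, it satisfies condition F): it meets criterion C.
By R17 (it meets criterion C, it is in category M1, it goes by air): it has attribute N.
By R23 (it has attribute N): it is held at customs.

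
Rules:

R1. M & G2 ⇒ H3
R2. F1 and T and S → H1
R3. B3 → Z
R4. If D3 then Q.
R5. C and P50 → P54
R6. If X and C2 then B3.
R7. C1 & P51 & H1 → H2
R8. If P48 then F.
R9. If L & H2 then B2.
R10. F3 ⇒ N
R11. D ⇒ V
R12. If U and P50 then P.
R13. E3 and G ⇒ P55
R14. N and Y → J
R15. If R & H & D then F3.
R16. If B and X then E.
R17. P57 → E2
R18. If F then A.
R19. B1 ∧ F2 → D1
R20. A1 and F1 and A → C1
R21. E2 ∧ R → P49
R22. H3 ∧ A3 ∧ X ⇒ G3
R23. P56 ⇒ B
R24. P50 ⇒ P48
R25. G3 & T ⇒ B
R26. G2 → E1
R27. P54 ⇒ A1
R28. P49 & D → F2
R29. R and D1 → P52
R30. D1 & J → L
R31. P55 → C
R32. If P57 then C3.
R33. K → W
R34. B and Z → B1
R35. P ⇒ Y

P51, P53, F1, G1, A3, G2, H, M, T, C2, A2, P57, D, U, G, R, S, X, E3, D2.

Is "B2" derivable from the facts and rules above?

No

Forward chaining from the given facts derives: H3, H1, B3, V, P55, F3, E2, P49, G3, B, E1, F2, C, C3, Z, N, E, B1, D1, P52.
The only rule concluding B2 is R9, which needs L; that is never established.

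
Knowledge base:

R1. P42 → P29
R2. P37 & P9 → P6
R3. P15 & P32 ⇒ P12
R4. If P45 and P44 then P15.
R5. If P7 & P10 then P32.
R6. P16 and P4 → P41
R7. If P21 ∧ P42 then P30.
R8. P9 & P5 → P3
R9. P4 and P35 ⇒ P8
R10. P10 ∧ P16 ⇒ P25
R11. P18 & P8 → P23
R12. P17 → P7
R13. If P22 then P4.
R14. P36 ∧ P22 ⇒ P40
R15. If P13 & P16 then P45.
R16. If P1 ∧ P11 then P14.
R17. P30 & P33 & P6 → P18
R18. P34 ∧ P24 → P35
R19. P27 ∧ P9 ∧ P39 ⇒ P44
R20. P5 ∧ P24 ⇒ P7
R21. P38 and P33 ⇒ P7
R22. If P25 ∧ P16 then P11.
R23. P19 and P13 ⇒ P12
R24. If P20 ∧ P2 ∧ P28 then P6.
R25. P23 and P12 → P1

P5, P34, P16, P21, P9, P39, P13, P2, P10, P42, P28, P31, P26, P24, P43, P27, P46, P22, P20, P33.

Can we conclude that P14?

P30  (by R7: P21, P42)
P25  (by R10: P10, P16)
P4  (by R13: P22)
P45  (by R15: P13, P16)
P35  (by R18: P34, P24)
P44  (by R19: P27, P9, P39)
P7  (by R20: P5, P24)
P11  (by R22: P25, P16)
P6  (by R24: P20, P2, P28)
P15  (by R4: P45, P44)
P32  (by R5: P7, P10)
P8  (by R9: P4, P35)
P18  (by R17: P30, P33, P6)
P12  (by R3: P15, P32)
P23  (by R11: P18, P8)
P1  (by R25: P23, P12)
P14  (by R16: P1, P11)

Yes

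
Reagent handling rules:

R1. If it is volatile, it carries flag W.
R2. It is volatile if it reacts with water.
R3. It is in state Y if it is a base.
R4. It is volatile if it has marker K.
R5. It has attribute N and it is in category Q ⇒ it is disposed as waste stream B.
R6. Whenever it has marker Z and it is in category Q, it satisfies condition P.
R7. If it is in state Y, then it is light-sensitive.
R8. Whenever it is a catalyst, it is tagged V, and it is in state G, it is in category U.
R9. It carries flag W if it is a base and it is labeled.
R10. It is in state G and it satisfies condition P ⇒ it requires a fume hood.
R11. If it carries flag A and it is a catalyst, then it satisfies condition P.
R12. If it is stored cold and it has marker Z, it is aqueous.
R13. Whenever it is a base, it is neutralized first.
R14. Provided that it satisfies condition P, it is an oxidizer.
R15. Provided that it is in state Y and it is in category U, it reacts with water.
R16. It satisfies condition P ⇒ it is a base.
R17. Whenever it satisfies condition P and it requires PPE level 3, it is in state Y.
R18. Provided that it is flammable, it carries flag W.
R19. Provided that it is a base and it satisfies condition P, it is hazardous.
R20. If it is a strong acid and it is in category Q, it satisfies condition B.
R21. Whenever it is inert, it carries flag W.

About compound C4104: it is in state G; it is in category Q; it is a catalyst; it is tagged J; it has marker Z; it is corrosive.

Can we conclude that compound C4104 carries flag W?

Forward chaining from the given facts derives: satisfies condition P, requires a fume hood, is an oxidizer, is a base, is hazardous, is in state Y, is light-sensitive, is neutralized first.
Rules concluding "it carries flag W": R1 needs "it is volatile"; R9 needs "it is labeled"; R18 needs "it is flammable"; R21 needs "it is inert" — none of these are established.

No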